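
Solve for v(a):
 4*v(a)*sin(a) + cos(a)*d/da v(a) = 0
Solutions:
 v(a) = C1*cos(a)^4


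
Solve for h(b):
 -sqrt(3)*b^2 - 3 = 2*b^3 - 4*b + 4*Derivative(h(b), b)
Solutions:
 h(b) = C1 - b^4/8 - sqrt(3)*b^3/12 + b^2/2 - 3*b/4


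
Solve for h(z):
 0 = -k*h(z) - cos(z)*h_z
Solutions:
 h(z) = C1*exp(k*(log(sin(z) - 1) - log(sin(z) + 1))/2)


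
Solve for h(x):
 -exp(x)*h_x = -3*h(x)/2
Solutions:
 h(x) = C1*exp(-3*exp(-x)/2)


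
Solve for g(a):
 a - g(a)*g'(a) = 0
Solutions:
 g(a) = -sqrt(C1 + a^2)
 g(a) = sqrt(C1 + a^2)


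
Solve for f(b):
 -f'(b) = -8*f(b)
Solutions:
 f(b) = C1*exp(8*b)


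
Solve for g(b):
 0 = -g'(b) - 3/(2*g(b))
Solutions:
 g(b) = -sqrt(C1 - 3*b)
 g(b) = sqrt(C1 - 3*b)


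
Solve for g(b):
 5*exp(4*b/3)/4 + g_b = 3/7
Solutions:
 g(b) = C1 + 3*b/7 - 15*exp(4*b/3)/16


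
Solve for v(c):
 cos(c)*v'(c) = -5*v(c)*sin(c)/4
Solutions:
 v(c) = C1*cos(c)^(5/4)


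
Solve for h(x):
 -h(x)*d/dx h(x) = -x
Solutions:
 h(x) = -sqrt(C1 + x^2)
 h(x) = sqrt(C1 + x^2)


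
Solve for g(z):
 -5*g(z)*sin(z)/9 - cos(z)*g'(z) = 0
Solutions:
 g(z) = C1*cos(z)^(5/9)


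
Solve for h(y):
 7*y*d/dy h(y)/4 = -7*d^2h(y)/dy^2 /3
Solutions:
 h(y) = C1 + C2*erf(sqrt(6)*y/4)


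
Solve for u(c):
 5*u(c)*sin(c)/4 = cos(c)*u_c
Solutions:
 u(c) = C1/cos(c)^(5/4)


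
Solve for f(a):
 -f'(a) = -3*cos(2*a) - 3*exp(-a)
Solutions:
 f(a) = C1 + 3*sin(2*a)/2 - 3*exp(-a)


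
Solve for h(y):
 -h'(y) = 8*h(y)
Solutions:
 h(y) = C1*exp(-8*y)


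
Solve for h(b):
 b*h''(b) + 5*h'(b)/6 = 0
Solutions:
 h(b) = C1 + C2*b^(1/6)


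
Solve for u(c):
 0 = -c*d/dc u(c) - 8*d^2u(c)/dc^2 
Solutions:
 u(c) = C1 + C2*erf(c/4)


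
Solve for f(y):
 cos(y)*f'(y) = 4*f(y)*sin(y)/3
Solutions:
 f(y) = C1/cos(y)^(4/3)


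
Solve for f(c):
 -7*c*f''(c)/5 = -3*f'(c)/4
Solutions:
 f(c) = C1 + C2*c^(43/28)


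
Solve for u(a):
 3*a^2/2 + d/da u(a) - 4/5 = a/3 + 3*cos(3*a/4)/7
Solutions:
 u(a) = C1 - a^3/2 + a^2/6 + 4*a/5 + 4*sin(3*a/4)/7


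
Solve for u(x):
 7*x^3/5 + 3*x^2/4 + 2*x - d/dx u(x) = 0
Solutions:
 u(x) = C1 + 7*x^4/20 + x^3/4 + x^2


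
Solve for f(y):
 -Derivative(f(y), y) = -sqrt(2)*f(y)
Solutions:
 f(y) = C1*exp(sqrt(2)*y)


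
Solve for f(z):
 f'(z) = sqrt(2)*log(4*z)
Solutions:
 f(z) = C1 + sqrt(2)*z*log(z) - sqrt(2)*z + 2*sqrt(2)*z*log(2)


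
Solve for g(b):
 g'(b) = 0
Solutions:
 g(b) = C1


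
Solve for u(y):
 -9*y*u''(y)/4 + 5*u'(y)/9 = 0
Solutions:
 u(y) = C1 + C2*y^(101/81)


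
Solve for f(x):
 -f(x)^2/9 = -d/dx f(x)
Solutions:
 f(x) = -9/(C1 + x)


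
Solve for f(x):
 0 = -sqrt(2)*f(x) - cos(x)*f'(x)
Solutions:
 f(x) = C1*(sin(x) - 1)^(sqrt(2)/2)/(sin(x) + 1)^(sqrt(2)/2)


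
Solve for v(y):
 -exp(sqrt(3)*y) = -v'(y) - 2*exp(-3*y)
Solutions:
 v(y) = C1 + sqrt(3)*exp(sqrt(3)*y)/3 + 2*exp(-3*y)/3


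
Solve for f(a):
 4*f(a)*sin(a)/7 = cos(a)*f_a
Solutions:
 f(a) = C1/cos(a)^(4/7)


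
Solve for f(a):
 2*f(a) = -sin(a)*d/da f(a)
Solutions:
 f(a) = C1*(cos(a) + 1)/(cos(a) - 1)


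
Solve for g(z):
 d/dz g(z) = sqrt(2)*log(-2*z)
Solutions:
 g(z) = C1 + sqrt(2)*z*log(-z) + sqrt(2)*z*(-1 + log(2))


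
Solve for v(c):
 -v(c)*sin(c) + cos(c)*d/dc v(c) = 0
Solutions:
 v(c) = C1/cos(c)


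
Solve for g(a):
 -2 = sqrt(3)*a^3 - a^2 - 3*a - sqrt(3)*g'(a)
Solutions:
 g(a) = C1 + a^4/4 - sqrt(3)*a^3/9 - sqrt(3)*a^2/2 + 2*sqrt(3)*a/3


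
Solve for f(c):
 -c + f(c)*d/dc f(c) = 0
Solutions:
 f(c) = -sqrt(C1 + c^2)
 f(c) = sqrt(C1 + c^2)


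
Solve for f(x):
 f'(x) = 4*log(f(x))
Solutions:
 li(f(x)) = C1 + 4*x


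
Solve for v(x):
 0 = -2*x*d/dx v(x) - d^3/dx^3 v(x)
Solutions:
 v(x) = C1 + Integral(C2*airyai(-2^(1/3)*x) + C3*airybi(-2^(1/3)*x), x)


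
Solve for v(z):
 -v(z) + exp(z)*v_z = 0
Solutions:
 v(z) = C1*exp(-exp(-z))


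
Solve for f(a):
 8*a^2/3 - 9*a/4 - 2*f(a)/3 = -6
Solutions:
 f(a) = 4*a^2 - 27*a/8 + 9


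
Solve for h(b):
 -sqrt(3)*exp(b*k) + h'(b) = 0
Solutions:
 h(b) = C1 + sqrt(3)*exp(b*k)/k


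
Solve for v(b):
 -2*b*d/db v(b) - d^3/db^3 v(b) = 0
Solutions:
 v(b) = C1 + Integral(C2*airyai(-2^(1/3)*b) + C3*airybi(-2^(1/3)*b), b)


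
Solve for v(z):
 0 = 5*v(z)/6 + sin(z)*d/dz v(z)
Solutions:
 v(z) = C1*(cos(z) + 1)^(5/12)/(cos(z) - 1)^(5/12)


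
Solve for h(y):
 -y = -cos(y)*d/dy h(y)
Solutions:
 h(y) = C1 + Integral(y/cos(y), y)


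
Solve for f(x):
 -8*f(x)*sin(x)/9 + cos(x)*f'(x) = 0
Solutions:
 f(x) = C1/cos(x)^(8/9)


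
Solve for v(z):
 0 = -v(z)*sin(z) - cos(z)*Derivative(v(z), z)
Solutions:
 v(z) = C1*cos(z)


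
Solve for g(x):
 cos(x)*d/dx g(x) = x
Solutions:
 g(x) = C1 + Integral(x/cos(x), x)


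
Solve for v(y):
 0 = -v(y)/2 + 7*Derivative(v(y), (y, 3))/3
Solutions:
 v(y) = C3*exp(14^(2/3)*3^(1/3)*y/14) + (C1*sin(14^(2/3)*3^(5/6)*y/28) + C2*cos(14^(2/3)*3^(5/6)*y/28))*exp(-14^(2/3)*3^(1/3)*y/28)


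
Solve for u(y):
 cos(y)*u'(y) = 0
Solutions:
 u(y) = C1


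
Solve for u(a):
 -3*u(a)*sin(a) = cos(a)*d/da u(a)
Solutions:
 u(a) = C1*cos(a)^3


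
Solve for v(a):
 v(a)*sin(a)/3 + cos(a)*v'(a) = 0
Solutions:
 v(a) = C1*cos(a)^(1/3)


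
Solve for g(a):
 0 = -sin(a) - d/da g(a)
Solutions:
 g(a) = C1 + cos(a)


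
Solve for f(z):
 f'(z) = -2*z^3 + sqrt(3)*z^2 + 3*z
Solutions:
 f(z) = C1 - z^4/2 + sqrt(3)*z^3/3 + 3*z^2/2


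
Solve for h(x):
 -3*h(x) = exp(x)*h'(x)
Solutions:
 h(x) = C1*exp(3*exp(-x))


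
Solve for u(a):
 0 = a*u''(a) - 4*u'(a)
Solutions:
 u(a) = C1 + C2*a^5


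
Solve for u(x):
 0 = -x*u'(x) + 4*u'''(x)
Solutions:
 u(x) = C1 + Integral(C2*airyai(2^(1/3)*x/2) + C3*airybi(2^(1/3)*x/2), x)


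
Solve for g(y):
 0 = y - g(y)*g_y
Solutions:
 g(y) = -sqrt(C1 + y^2)
 g(y) = sqrt(C1 + y^2)


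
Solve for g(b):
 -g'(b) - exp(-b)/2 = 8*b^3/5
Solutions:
 g(b) = C1 - 2*b^4/5 + exp(-b)/2


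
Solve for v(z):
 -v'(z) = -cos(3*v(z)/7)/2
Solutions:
 -z/2 - 7*log(sin(3*v(z)/7) - 1)/6 + 7*log(sin(3*v(z)/7) + 1)/6 = C1


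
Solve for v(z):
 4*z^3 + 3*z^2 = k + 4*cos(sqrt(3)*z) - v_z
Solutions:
 v(z) = C1 + k*z - z^4 - z^3 + 4*sqrt(3)*sin(sqrt(3)*z)/3


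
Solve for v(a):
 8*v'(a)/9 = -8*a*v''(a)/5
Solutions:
 v(a) = C1 + C2*a^(4/9)


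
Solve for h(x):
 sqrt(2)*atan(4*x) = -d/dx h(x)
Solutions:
 h(x) = C1 - sqrt(2)*(x*atan(4*x) - log(16*x^2 + 1)/8)


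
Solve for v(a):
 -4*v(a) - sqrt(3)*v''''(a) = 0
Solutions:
 v(a) = (C1*sin(3^(7/8)*a/3) + C2*cos(3^(7/8)*a/3))*exp(-3^(7/8)*a/3) + (C3*sin(3^(7/8)*a/3) + C4*cos(3^(7/8)*a/3))*exp(3^(7/8)*a/3)


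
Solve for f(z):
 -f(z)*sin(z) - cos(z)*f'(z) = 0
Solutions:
 f(z) = C1*cos(z)


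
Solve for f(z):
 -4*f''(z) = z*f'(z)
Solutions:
 f(z) = C1 + C2*erf(sqrt(2)*z/4)


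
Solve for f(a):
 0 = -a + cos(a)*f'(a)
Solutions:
 f(a) = C1 + Integral(a/cos(a), a)


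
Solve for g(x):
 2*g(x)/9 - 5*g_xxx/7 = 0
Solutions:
 g(x) = C3*exp(1050^(1/3)*x/15) + (C1*sin(3^(5/6)*350^(1/3)*x/30) + C2*cos(3^(5/6)*350^(1/3)*x/30))*exp(-1050^(1/3)*x/30)


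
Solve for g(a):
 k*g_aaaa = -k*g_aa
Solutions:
 g(a) = C1 + C2*a + C3*sin(a) + C4*cos(a)


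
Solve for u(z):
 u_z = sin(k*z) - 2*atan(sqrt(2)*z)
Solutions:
 u(z) = C1 - 2*z*atan(sqrt(2)*z) + Piecewise((-cos(k*z)/k, Ne(k, 0)), (0, True)) + sqrt(2)*log(2*z^2 + 1)/2


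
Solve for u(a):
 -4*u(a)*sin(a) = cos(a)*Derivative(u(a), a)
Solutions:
 u(a) = C1*cos(a)^4


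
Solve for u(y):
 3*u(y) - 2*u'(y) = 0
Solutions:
 u(y) = C1*exp(3*y/2)


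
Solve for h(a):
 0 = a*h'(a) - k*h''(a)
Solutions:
 h(a) = C1 + C2*erf(sqrt(2)*a*sqrt(-1/k)/2)/sqrt(-1/k)


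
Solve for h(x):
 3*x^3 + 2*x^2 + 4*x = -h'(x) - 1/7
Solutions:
 h(x) = C1 - 3*x^4/4 - 2*x^3/3 - 2*x^2 - x/7


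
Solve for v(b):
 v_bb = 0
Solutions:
 v(b) = C1 + C2*b


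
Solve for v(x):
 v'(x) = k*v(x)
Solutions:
 v(x) = C1*exp(k*x)


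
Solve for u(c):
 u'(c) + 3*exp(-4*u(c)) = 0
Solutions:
 u(c) = log(-I*(C1 - 12*c)^(1/4))
 u(c) = log(I*(C1 - 12*c)^(1/4))
 u(c) = log(-(C1 - 12*c)^(1/4))
 u(c) = log(C1 - 12*c)/4


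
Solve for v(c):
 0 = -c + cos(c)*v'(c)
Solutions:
 v(c) = C1 + Integral(c/cos(c), c)


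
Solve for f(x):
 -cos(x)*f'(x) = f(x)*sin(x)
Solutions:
 f(x) = C1*cos(x)


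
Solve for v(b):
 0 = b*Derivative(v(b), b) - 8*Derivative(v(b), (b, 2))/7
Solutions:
 v(b) = C1 + C2*erfi(sqrt(7)*b/4)


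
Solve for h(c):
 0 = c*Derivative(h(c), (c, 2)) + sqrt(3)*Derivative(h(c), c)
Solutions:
 h(c) = C1 + C2*c^(1 - sqrt(3))


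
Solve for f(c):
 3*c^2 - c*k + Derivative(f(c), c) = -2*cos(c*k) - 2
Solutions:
 f(c) = C1 - c^3 + c^2*k/2 - 2*c - 2*sin(c*k)/k


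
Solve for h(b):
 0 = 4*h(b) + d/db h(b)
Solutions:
 h(b) = C1*exp(-4*b)


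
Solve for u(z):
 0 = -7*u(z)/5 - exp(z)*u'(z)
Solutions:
 u(z) = C1*exp(7*exp(-z)/5)


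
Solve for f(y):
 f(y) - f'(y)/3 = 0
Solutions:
 f(y) = C1*exp(3*y)


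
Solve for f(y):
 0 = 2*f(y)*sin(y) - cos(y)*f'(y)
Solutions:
 f(y) = C1/cos(y)^2


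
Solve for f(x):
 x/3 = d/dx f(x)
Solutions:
 f(x) = C1 + x^2/6


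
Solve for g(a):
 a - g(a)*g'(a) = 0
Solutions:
 g(a) = -sqrt(C1 + a^2)
 g(a) = sqrt(C1 + a^2)


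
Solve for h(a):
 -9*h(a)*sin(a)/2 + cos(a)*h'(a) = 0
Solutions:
 h(a) = C1/cos(a)^(9/2)


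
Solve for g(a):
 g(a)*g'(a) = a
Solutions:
 g(a) = -sqrt(C1 + a^2)
 g(a) = sqrt(C1 + a^2)


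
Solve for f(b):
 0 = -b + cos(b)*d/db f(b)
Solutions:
 f(b) = C1 + Integral(b/cos(b), b)


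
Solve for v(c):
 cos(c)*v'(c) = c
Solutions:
 v(c) = C1 + Integral(c/cos(c), c)


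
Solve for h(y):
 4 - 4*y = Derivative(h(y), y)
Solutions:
 h(y) = C1 - 2*y^2 + 4*y


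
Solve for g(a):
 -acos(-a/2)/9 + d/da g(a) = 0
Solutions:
 g(a) = C1 + a*acos(-a/2)/9 + sqrt(4 - a^2)/9


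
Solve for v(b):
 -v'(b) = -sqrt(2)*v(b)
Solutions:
 v(b) = C1*exp(sqrt(2)*b)


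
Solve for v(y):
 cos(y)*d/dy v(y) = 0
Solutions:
 v(y) = C1


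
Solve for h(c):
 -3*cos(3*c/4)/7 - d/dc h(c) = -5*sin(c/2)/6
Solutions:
 h(c) = C1 - 4*sin(3*c/4)/7 - 5*cos(c/2)/3


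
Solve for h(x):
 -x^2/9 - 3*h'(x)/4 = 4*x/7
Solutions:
 h(x) = C1 - 4*x^3/81 - 8*x^2/21


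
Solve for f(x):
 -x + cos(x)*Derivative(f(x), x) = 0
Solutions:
 f(x) = C1 + Integral(x/cos(x), x)


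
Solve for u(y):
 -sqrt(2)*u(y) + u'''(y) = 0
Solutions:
 u(y) = C3*exp(2^(1/6)*y) + (C1*sin(2^(1/6)*sqrt(3)*y/2) + C2*cos(2^(1/6)*sqrt(3)*y/2))*exp(-2^(1/6)*y/2)


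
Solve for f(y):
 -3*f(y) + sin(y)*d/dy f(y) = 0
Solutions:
 f(y) = C1*(cos(y) - 1)^(3/2)/(cos(y) + 1)^(3/2)


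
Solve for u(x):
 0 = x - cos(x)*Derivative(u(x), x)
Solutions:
 u(x) = C1 + Integral(x/cos(x), x)


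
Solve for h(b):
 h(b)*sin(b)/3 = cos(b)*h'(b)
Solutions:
 h(b) = C1/cos(b)^(1/3)


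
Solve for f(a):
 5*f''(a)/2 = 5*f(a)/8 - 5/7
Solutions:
 f(a) = C1*exp(-a/2) + C2*exp(a/2) + 8/7


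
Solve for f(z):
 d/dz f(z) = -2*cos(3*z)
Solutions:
 f(z) = C1 - 2*sin(3*z)/3


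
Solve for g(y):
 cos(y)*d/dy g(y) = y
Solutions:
 g(y) = C1 + Integral(y/cos(y), y)


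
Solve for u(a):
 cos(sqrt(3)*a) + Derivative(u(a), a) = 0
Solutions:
 u(a) = C1 - sqrt(3)*sin(sqrt(3)*a)/3


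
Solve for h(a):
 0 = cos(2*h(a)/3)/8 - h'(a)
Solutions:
 -a/8 - 3*log(sin(2*h(a)/3) - 1)/4 + 3*log(sin(2*h(a)/3) + 1)/4 = C1


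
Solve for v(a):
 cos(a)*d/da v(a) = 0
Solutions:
 v(a) = C1


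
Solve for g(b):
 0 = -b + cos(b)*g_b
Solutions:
 g(b) = C1 + Integral(b/cos(b), b)


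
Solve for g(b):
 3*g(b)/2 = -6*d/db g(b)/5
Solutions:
 g(b) = C1*exp(-5*b/4)


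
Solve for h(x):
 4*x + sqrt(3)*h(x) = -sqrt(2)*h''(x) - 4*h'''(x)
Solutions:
 h(x) = C1*exp(x*(-2*sqrt(2) + 2^(2/3)/(sqrt(2) + 108*sqrt(3) + sqrt(-2 + (sqrt(2) + 108*sqrt(3))^2))^(1/3) + 2^(1/3)*(sqrt(2) + 108*sqrt(3) + sqrt(-2 + (sqrt(2) + 108*sqrt(3))^2))^(1/3))/24)*sin(2^(1/3)*sqrt(3)*x*(-(sqrt(2) + 108*sqrt(3) + sqrt(-2 + (sqrt(2) + 108*sqrt(3))^2))^(1/3) + 2^(1/3)/(sqrt(2) + 108*sqrt(3) + sqrt(-2 + (sqrt(2) + 108*sqrt(3))^2))^(1/3))/24) + C2*exp(x*(-2*sqrt(2) + 2^(2/3)/(sqrt(2) + 108*sqrt(3) + sqrt(-2 + (sqrt(2) + 108*sqrt(3))^2))^(1/3) + 2^(1/3)*(sqrt(2) + 108*sqrt(3) + sqrt(-2 + (sqrt(2) + 108*sqrt(3))^2))^(1/3))/24)*cos(2^(1/3)*sqrt(3)*x*(-(sqrt(2) + 108*sqrt(3) + sqrt(-2 + (sqrt(2) + 108*sqrt(3))^2))^(1/3) + 2^(1/3)/(sqrt(2) + 108*sqrt(3) + sqrt(-2 + (sqrt(2) + 108*sqrt(3))^2))^(1/3))/24) + C3*exp(-x*(2^(2/3)/(sqrt(2) + 108*sqrt(3) + sqrt(-2 + (sqrt(2) + 108*sqrt(3))^2))^(1/3) + sqrt(2) + 2^(1/3)*(sqrt(2) + 108*sqrt(3) + sqrt(-2 + (sqrt(2) + 108*sqrt(3))^2))^(1/3))/12) - 4*sqrt(3)*x/3


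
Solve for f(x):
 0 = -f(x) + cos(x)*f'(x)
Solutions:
 f(x) = C1*sqrt(sin(x) + 1)/sqrt(sin(x) - 1)


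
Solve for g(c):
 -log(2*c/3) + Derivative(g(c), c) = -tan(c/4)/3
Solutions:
 g(c) = C1 + c*log(c) - c*log(3) - c + c*log(2) + 4*log(cos(c/4))/3


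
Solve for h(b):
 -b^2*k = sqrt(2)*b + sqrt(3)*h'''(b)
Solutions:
 h(b) = C1 + C2*b + C3*b^2 - sqrt(3)*b^5*k/180 - sqrt(6)*b^4/72


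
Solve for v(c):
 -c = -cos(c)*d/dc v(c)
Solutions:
 v(c) = C1 + Integral(c/cos(c), c)


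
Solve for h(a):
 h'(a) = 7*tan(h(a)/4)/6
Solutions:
 h(a) = -4*asin(C1*exp(7*a/24)) + 4*pi
 h(a) = 4*asin(C1*exp(7*a/24))


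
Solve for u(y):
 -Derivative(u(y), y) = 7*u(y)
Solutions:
 u(y) = C1*exp(-7*y)


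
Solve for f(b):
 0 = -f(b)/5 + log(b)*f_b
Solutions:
 f(b) = C1*exp(li(b)/5)


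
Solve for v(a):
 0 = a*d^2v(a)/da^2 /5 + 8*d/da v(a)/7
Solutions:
 v(a) = C1 + C2/a^(33/7)


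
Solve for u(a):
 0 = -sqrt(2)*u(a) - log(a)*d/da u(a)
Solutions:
 u(a) = C1*exp(-sqrt(2)*li(a))


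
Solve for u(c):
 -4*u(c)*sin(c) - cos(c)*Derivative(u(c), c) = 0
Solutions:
 u(c) = C1*cos(c)^4


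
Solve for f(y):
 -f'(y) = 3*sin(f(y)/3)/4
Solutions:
 3*y/4 + 3*log(cos(f(y)/3) - 1)/2 - 3*log(cos(f(y)/3) + 1)/2 = C1


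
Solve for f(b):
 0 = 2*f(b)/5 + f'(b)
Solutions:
 f(b) = C1*exp(-2*b/5)


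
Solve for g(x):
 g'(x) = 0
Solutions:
 g(x) = C1


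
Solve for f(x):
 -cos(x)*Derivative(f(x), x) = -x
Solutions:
 f(x) = C1 + Integral(x/cos(x), x)


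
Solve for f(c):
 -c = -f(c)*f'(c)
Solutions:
 f(c) = -sqrt(C1 + c^2)
 f(c) = sqrt(C1 + c^2)


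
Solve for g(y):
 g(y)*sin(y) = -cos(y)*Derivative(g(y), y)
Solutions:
 g(y) = C1*cos(y)


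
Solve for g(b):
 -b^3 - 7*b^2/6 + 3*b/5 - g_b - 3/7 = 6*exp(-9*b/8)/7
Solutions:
 g(b) = C1 - b^4/4 - 7*b^3/18 + 3*b^2/10 - 3*b/7 + 16*exp(-9*b/8)/21


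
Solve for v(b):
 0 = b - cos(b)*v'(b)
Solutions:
 v(b) = C1 + Integral(b/cos(b), b)


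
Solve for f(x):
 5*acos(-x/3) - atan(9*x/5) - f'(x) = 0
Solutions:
 f(x) = C1 + 5*x*acos(-x/3) - x*atan(9*x/5) + 5*sqrt(9 - x^2) + 5*log(81*x^2 + 25)/18


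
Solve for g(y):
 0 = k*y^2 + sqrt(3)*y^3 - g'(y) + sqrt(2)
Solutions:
 g(y) = C1 + k*y^3/3 + sqrt(3)*y^4/4 + sqrt(2)*y


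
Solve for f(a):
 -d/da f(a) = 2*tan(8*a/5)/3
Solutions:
 f(a) = C1 + 5*log(cos(8*a/5))/12


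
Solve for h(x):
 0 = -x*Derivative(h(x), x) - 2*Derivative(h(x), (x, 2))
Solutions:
 h(x) = C1 + C2*erf(x/2)


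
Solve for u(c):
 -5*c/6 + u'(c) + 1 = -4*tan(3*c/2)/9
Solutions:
 u(c) = C1 + 5*c^2/12 - c + 8*log(cos(3*c/2))/27


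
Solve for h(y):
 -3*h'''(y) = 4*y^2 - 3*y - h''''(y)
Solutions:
 h(y) = C1 + C2*y + C3*y^2 + C4*exp(3*y) - y^5/45 + y^4/216 + y^3/162


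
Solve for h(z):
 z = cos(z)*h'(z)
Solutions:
 h(z) = C1 + Integral(z/cos(z), z)


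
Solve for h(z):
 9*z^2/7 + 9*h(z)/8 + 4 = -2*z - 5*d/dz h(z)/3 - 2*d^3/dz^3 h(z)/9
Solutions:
 h(z) = C1*exp(2^(1/3)*z*(-20*2^(1/3)/(81 + sqrt(22561))^(1/3) + (81 + sqrt(22561))^(1/3))/8)*sin(2^(1/3)*sqrt(3)*z*(20*2^(1/3)/(81 + sqrt(22561))^(1/3) + (81 + sqrt(22561))^(1/3))/8) + C2*exp(2^(1/3)*z*(-20*2^(1/3)/(81 + sqrt(22561))^(1/3) + (81 + sqrt(22561))^(1/3))/8)*cos(2^(1/3)*sqrt(3)*z*(20*2^(1/3)/(81 + sqrt(22561))^(1/3) + (81 + sqrt(22561))^(1/3))/8) + C3*exp(2^(1/3)*z*(-(81 + sqrt(22561))^(1/3)/4 + 5*2^(1/3)/(81 + sqrt(22561))^(1/3))) - 8*z^2/7 + 304*z/189 - 30304/5103


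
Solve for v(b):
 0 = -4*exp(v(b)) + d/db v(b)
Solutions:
 v(b) = log(-1/(C1 + 4*b))


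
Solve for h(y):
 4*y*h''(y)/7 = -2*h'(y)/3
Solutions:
 h(y) = C1 + C2/y^(1/6)


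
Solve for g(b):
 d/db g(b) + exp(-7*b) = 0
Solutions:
 g(b) = C1 + exp(-7*b)/7


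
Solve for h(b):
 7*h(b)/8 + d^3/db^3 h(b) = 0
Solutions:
 h(b) = C3*exp(-7^(1/3)*b/2) + (C1*sin(sqrt(3)*7^(1/3)*b/4) + C2*cos(sqrt(3)*7^(1/3)*b/4))*exp(7^(1/3)*b/4)


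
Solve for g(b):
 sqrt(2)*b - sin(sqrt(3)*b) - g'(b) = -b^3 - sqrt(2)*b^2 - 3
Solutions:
 g(b) = C1 + b^4/4 + sqrt(2)*b^3/3 + sqrt(2)*b^2/2 + 3*b + sqrt(3)*cos(sqrt(3)*b)/3


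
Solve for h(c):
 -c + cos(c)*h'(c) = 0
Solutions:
 h(c) = C1 + Integral(c/cos(c), c)


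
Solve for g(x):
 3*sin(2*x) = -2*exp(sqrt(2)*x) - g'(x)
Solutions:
 g(x) = C1 - sqrt(2)*exp(sqrt(2)*x) + 3*cos(2*x)/2


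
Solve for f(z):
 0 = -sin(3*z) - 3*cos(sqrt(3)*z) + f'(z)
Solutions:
 f(z) = C1 + sqrt(3)*sin(sqrt(3)*z) - cos(3*z)/3


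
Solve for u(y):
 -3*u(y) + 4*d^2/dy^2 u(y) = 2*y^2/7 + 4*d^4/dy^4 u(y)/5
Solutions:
 u(y) = C1*exp(-sqrt(2)*y*sqrt(5 - sqrt(10))/2) + C2*exp(sqrt(2)*y*sqrt(5 - sqrt(10))/2) + C3*exp(-sqrt(2)*y*sqrt(sqrt(10) + 5)/2) + C4*exp(sqrt(2)*y*sqrt(sqrt(10) + 5)/2) - 2*y^2/21 - 16/63


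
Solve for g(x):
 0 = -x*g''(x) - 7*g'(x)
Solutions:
 g(x) = C1 + C2/x^6


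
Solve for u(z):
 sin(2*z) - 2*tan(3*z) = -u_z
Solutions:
 u(z) = C1 - 2*log(cos(3*z))/3 + cos(2*z)/2


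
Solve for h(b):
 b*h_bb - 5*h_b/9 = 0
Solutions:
 h(b) = C1 + C2*b^(14/9)


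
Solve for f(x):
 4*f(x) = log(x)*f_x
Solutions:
 f(x) = C1*exp(4*li(x))


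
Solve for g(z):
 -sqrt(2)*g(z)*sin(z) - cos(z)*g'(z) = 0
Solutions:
 g(z) = C1*cos(z)^(sqrt(2))


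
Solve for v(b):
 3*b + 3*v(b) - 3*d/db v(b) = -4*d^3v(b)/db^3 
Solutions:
 v(b) = C1*exp(b*((2*sqrt(2) + 3)^(-1/3) + (2*sqrt(2) + 3)^(1/3))/4)*sin(sqrt(3)*b*(-(2*sqrt(2) + 3)^(1/3) + (2*sqrt(2) + 3)^(-1/3))/4) + C2*exp(b*((2*sqrt(2) + 3)^(-1/3) + (2*sqrt(2) + 3)^(1/3))/4)*cos(sqrt(3)*b*(-(2*sqrt(2) + 3)^(1/3) + (2*sqrt(2) + 3)^(-1/3))/4) + C3*exp(-b*((2*sqrt(2) + 3)^(-1/3) + (2*sqrt(2) + 3)^(1/3))/2) - b - 1


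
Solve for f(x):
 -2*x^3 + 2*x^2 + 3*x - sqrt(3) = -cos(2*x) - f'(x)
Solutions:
 f(x) = C1 + x^4/2 - 2*x^3/3 - 3*x^2/2 + sqrt(3)*x - sin(2*x)/2


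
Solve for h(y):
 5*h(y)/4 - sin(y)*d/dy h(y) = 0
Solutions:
 h(y) = C1*(cos(y) - 1)^(5/8)/(cos(y) + 1)^(5/8)


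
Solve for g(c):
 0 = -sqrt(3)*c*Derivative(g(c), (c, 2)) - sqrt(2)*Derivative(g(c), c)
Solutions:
 g(c) = C1 + C2*c^(1 - sqrt(6)/3)


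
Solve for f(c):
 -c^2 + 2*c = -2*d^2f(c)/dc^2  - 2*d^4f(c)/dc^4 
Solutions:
 f(c) = C1 + C2*c + C3*sin(c) + C4*cos(c) + c^4/24 - c^3/6 - c^2/2


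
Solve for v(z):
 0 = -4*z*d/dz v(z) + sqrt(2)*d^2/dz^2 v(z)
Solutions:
 v(z) = C1 + C2*erfi(2^(1/4)*z)


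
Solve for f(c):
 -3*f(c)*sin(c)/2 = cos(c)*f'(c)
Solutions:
 f(c) = C1*cos(c)^(3/2)


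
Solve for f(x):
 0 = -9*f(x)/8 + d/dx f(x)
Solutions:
 f(x) = C1*exp(9*x/8)


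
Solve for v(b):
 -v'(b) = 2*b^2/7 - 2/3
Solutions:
 v(b) = C1 - 2*b^3/21 + 2*b/3


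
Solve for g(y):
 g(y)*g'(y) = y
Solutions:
 g(y) = -sqrt(C1 + y^2)
 g(y) = sqrt(C1 + y^2)


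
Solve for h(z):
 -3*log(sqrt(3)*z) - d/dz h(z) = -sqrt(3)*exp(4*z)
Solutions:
 h(z) = C1 - 3*z*log(z) + z*(3 - 3*log(3)/2) + sqrt(3)*exp(4*z)/4


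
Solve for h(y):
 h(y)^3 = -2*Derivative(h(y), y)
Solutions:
 h(y) = -sqrt(-1/(C1 - y))
 h(y) = sqrt(-1/(C1 - y))


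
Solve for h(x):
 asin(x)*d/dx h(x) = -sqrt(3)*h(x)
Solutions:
 h(x) = C1*exp(-sqrt(3)*Integral(1/asin(x), x))


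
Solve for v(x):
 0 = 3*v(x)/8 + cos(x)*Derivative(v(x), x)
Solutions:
 v(x) = C1*(sin(x) - 1)^(3/16)/(sin(x) + 1)^(3/16)


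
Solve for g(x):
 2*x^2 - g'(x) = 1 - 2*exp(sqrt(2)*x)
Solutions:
 g(x) = C1 + 2*x^3/3 - x + sqrt(2)*exp(sqrt(2)*x)


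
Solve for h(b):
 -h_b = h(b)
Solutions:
 h(b) = C1*exp(-b)


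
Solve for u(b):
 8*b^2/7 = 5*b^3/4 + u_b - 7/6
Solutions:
 u(b) = C1 - 5*b^4/16 + 8*b^3/21 + 7*b/6


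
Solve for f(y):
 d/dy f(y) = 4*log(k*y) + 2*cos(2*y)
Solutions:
 f(y) = C1 + 4*y*log(k*y) - 4*y + sin(2*y)


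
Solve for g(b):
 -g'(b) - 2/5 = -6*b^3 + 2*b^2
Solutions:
 g(b) = C1 + 3*b^4/2 - 2*b^3/3 - 2*b/5


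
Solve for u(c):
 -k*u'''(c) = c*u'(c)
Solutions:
 u(c) = C1 + Integral(C2*airyai(c*(-1/k)^(1/3)) + C3*airybi(c*(-1/k)^(1/3)), c)


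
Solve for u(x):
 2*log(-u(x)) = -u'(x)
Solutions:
 -li(-u(x)) = C1 - 2*x


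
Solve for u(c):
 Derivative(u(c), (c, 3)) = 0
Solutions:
 u(c) = C1 + C2*c + C3*c^2


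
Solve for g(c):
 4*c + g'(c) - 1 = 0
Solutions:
 g(c) = C1 - 2*c^2 + c


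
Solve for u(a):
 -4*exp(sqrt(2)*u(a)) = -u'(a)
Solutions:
 u(a) = sqrt(2)*(2*log(-1/(C1 + 4*a)) - log(2))/4


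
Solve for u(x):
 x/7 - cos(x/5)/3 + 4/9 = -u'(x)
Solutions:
 u(x) = C1 - x^2/14 - 4*x/9 + 5*sin(x/5)/3


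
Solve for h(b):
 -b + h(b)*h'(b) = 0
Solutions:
 h(b) = -sqrt(C1 + b^2)
 h(b) = sqrt(C1 + b^2)


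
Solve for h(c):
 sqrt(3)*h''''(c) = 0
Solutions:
 h(c) = C1 + C2*c + C3*c^2 + C4*c^3


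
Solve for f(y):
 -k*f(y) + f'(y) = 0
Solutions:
 f(y) = C1*exp(k*y)


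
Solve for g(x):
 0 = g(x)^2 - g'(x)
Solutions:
 g(x) = -1/(C1 + x)


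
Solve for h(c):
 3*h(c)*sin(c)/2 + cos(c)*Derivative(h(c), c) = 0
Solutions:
 h(c) = C1*cos(c)^(3/2)


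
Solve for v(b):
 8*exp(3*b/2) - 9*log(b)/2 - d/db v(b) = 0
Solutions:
 v(b) = C1 - 9*b*log(b)/2 + 9*b/2 + 16*exp(3*b/2)/3


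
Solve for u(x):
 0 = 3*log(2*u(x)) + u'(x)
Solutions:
 Integral(1/(log(_y) + log(2)), (_y, u(x)))/3 = C1 - x


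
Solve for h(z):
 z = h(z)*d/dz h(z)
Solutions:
 h(z) = -sqrt(C1 + z^2)
 h(z) = sqrt(C1 + z^2)


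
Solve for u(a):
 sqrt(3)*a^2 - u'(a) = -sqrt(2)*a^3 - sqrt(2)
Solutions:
 u(a) = C1 + sqrt(2)*a^4/4 + sqrt(3)*a^3/3 + sqrt(2)*a


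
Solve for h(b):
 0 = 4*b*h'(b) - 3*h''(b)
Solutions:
 h(b) = C1 + C2*erfi(sqrt(6)*b/3)


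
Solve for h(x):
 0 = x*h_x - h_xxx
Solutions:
 h(x) = C1 + Integral(C2*airyai(x) + C3*airybi(x), x)


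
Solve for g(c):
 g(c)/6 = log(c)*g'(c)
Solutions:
 g(c) = C1*exp(li(c)/6)


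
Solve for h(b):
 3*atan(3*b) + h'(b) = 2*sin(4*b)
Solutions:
 h(b) = C1 - 3*b*atan(3*b) + log(9*b^2 + 1)/2 - cos(4*b)/2


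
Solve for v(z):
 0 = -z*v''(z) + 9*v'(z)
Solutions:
 v(z) = C1 + C2*z^10


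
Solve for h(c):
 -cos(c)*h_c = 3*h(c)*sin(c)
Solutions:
 h(c) = C1*cos(c)^3


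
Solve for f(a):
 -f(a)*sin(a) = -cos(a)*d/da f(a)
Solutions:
 f(a) = C1/cos(a)


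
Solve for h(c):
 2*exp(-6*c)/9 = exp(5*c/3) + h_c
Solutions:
 h(c) = C1 - 3*exp(5*c/3)/5 - exp(-6*c)/27


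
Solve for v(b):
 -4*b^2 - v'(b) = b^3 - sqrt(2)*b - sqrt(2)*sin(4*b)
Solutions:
 v(b) = C1 - b^4/4 - 4*b^3/3 + sqrt(2)*b^2/2 - sqrt(2)*cos(4*b)/4


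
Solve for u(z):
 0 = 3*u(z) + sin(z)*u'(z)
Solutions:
 u(z) = C1*(cos(z) + 1)^(3/2)/(cos(z) - 1)^(3/2)


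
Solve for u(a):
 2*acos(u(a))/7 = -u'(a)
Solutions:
 Integral(1/acos(_y), (_y, u(a))) = C1 - 2*a/7


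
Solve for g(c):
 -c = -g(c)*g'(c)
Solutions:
 g(c) = -sqrt(C1 + c^2)
 g(c) = sqrt(C1 + c^2)


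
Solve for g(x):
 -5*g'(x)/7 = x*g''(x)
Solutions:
 g(x) = C1 + C2*x^(2/7)


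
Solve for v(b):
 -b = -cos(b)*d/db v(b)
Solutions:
 v(b) = C1 + Integral(b/cos(b), b)


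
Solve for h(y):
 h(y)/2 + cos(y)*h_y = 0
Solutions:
 h(y) = C1*(sin(y) - 1)^(1/4)/(sin(y) + 1)^(1/4)


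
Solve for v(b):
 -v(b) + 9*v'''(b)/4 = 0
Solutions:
 v(b) = C3*exp(2^(2/3)*3^(1/3)*b/3) + (C1*sin(2^(2/3)*3^(5/6)*b/6) + C2*cos(2^(2/3)*3^(5/6)*b/6))*exp(-2^(2/3)*3^(1/3)*b/6)


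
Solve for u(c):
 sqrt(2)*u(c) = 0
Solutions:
 u(c) = 0


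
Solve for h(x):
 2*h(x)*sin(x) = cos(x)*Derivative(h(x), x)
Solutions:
 h(x) = C1/cos(x)^2


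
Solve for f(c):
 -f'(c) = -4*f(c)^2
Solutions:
 f(c) = -1/(C1 + 4*c)


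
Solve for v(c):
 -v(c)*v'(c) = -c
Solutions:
 v(c) = -sqrt(C1 + c^2)
 v(c) = sqrt(C1 + c^2)


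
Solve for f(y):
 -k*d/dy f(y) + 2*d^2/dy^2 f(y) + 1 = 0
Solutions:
 f(y) = C1 + C2*exp(k*y/2) + y/k


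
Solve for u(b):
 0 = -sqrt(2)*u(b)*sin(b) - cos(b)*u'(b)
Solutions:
 u(b) = C1*cos(b)^(sqrt(2))


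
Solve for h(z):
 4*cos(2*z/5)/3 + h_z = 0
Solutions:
 h(z) = C1 - 10*sin(2*z/5)/3


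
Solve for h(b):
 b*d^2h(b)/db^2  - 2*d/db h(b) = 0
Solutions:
 h(b) = C1 + C2*b^3


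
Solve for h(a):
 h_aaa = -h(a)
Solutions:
 h(a) = C3*exp(-a) + (C1*sin(sqrt(3)*a/2) + C2*cos(sqrt(3)*a/2))*exp(a/2)


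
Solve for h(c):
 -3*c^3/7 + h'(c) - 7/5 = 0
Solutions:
 h(c) = C1 + 3*c^4/28 + 7*c/5


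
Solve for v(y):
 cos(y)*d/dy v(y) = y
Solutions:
 v(y) = C1 + Integral(y/cos(y), y)


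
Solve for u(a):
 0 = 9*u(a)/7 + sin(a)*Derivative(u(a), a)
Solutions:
 u(a) = C1*(cos(a) + 1)^(9/14)/(cos(a) - 1)^(9/14)


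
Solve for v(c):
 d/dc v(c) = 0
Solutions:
 v(c) = C1


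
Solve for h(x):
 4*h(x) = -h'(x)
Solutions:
 h(x) = C1*exp(-4*x)


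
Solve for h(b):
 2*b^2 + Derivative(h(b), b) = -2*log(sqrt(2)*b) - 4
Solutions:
 h(b) = C1 - 2*b^3/3 - 2*b*log(b) - 2*b - b*log(2)


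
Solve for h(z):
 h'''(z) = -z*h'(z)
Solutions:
 h(z) = C1 + Integral(C2*airyai(-z) + C3*airybi(-z), z)


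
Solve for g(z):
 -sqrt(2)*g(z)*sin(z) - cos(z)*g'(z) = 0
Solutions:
 g(z) = C1*cos(z)^(sqrt(2))


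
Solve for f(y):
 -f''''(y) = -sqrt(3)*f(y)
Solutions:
 f(y) = C1*exp(-3^(1/8)*y) + C2*exp(3^(1/8)*y) + C3*sin(3^(1/8)*y) + C4*cos(3^(1/8)*y)


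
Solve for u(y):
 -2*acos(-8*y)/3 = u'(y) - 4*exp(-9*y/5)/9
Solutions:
 u(y) = C1 - 2*y*acos(-8*y)/3 - sqrt(1 - 64*y^2)/12 - 20*exp(-9*y/5)/81


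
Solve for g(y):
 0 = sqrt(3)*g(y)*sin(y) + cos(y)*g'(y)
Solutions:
 g(y) = C1*cos(y)^(sqrt(3))


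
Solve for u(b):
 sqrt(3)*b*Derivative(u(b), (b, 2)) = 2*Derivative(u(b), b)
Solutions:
 u(b) = C1 + C2*b^(1 + 2*sqrt(3)/3)


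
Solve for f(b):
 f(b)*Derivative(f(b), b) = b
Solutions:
 f(b) = -sqrt(C1 + b^2)
 f(b) = sqrt(C1 + b^2)


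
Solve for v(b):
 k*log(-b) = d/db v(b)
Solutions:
 v(b) = C1 + b*k*log(-b) - b*k


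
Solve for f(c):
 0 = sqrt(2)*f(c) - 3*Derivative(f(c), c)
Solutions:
 f(c) = C1*exp(sqrt(2)*c/3)


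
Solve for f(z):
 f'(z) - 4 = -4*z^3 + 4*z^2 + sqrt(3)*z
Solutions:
 f(z) = C1 - z^4 + 4*z^3/3 + sqrt(3)*z^2/2 + 4*z


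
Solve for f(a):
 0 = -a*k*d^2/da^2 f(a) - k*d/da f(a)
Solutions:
 f(a) = C1 + C2*log(a)


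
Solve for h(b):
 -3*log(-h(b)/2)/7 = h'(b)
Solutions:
 7*Integral(1/(log(-_y) - log(2)), (_y, h(b)))/3 = C1 - b


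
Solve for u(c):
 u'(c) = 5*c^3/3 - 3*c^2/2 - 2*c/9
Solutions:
 u(c) = C1 + 5*c^4/12 - c^3/2 - c^2/9


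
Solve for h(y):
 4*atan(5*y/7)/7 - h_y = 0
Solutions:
 h(y) = C1 + 4*y*atan(5*y/7)/7 - 2*log(25*y^2 + 49)/5


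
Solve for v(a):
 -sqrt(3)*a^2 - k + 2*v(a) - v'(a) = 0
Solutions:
 v(a) = C1*exp(2*a) + sqrt(3)*a^2/2 + sqrt(3)*a/2 + k/2 + sqrt(3)/4


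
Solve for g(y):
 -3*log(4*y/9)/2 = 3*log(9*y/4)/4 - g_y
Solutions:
 g(y) = C1 + 9*y*log(y)/4 - 9*y/4 - 3*y*log(3)/2 + 3*y*log(2)/2


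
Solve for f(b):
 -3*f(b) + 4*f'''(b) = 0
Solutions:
 f(b) = C3*exp(6^(1/3)*b/2) + (C1*sin(2^(1/3)*3^(5/6)*b/4) + C2*cos(2^(1/3)*3^(5/6)*b/4))*exp(-6^(1/3)*b/4)


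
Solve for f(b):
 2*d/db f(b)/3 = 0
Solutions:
 f(b) = C1


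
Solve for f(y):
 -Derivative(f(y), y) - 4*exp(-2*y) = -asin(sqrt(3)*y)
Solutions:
 f(y) = C1 + y*asin(sqrt(3)*y) + sqrt(3)*sqrt(1 - 3*y^2)/3 + 2*exp(-2*y)


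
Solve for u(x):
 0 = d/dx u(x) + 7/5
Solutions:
 u(x) = C1 - 7*x/5


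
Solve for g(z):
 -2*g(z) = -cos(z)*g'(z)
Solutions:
 g(z) = C1*(sin(z) + 1)/(sin(z) - 1)


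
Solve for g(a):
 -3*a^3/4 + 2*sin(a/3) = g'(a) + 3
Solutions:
 g(a) = C1 - 3*a^4/16 - 3*a - 6*cos(a/3)


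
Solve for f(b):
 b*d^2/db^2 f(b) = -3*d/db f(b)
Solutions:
 f(b) = C1 + C2/b^2


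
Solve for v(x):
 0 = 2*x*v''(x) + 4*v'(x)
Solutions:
 v(x) = C1 + C2/x


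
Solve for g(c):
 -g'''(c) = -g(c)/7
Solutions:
 g(c) = C3*exp(7^(2/3)*c/7) + (C1*sin(sqrt(3)*7^(2/3)*c/14) + C2*cos(sqrt(3)*7^(2/3)*c/14))*exp(-7^(2/3)*c/14)


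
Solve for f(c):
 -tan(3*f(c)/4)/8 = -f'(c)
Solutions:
 f(c) = -4*asin(C1*exp(3*c/32))/3 + 4*pi/3
 f(c) = 4*asin(C1*exp(3*c/32))/3


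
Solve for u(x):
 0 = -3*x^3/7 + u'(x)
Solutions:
 u(x) = C1 + 3*x^4/28


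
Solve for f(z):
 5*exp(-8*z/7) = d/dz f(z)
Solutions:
 f(z) = C1 - 35*exp(-8*z/7)/8


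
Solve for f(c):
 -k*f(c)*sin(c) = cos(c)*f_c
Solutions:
 f(c) = C1*exp(k*log(cos(c)))


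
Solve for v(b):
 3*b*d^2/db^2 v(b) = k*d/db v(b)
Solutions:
 v(b) = C1 + b^(re(k)/3 + 1)*(C2*sin(log(b)*Abs(im(k))/3) + C3*cos(log(b)*im(k)/3))


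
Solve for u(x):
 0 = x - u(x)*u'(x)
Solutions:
 u(x) = -sqrt(C1 + x^2)
 u(x) = sqrt(C1 + x^2)


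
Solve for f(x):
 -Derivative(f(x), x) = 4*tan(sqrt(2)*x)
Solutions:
 f(x) = C1 + 2*sqrt(2)*log(cos(sqrt(2)*x))


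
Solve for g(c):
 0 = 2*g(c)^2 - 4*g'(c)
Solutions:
 g(c) = -2/(C1 + c)


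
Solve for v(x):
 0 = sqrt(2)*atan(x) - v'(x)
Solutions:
 v(x) = C1 + sqrt(2)*(x*atan(x) - log(x^2 + 1)/2)


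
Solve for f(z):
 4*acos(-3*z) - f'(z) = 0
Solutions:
 f(z) = C1 + 4*z*acos(-3*z) + 4*sqrt(1 - 9*z^2)/3


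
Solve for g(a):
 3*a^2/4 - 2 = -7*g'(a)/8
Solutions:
 g(a) = C1 - 2*a^3/7 + 16*a/7


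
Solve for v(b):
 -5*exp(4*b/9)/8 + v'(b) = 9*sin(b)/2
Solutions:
 v(b) = C1 + 45*exp(4*b/9)/32 - 9*cos(b)/2


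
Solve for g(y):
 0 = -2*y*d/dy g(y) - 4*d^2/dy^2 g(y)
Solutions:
 g(y) = C1 + C2*erf(y/2)


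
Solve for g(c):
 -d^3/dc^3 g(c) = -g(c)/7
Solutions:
 g(c) = C3*exp(7^(2/3)*c/7) + (C1*sin(sqrt(3)*7^(2/3)*c/14) + C2*cos(sqrt(3)*7^(2/3)*c/14))*exp(-7^(2/3)*c/14)


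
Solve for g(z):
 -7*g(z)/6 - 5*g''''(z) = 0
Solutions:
 g(z) = (C1*sin(14^(1/4)*15^(3/4)*z/30) + C2*cos(14^(1/4)*15^(3/4)*z/30))*exp(-14^(1/4)*15^(3/4)*z/30) + (C3*sin(14^(1/4)*15^(3/4)*z/30) + C4*cos(14^(1/4)*15^(3/4)*z/30))*exp(14^(1/4)*15^(3/4)*z/30)


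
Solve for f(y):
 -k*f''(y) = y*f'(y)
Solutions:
 f(y) = C1 + C2*sqrt(k)*erf(sqrt(2)*y*sqrt(1/k)/2)


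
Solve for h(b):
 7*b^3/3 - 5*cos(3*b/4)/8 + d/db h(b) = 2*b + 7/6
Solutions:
 h(b) = C1 - 7*b^4/12 + b^2 + 7*b/6 + 5*sin(3*b/4)/6


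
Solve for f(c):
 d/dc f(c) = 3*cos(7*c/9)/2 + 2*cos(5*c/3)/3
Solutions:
 f(c) = C1 + 27*sin(7*c/9)/14 + 2*sin(5*c/3)/5


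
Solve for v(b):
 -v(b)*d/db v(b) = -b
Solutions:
 v(b) = -sqrt(C1 + b^2)
 v(b) = sqrt(C1 + b^2)


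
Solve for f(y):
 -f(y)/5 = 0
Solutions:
 f(y) = 0


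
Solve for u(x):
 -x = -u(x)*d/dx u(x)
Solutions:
 u(x) = -sqrt(C1 + x^2)
 u(x) = sqrt(C1 + x^2)


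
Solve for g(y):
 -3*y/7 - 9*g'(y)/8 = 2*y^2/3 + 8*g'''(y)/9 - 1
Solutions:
 g(y) = C1 + C2*sin(9*y/8) + C3*cos(9*y/8) - 16*y^3/81 - 4*y^2/21 + 3992*y/2187


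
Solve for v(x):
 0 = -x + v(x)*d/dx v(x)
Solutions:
 v(x) = -sqrt(C1 + x^2)
 v(x) = sqrt(C1 + x^2)


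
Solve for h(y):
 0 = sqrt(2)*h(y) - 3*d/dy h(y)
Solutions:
 h(y) = C1*exp(sqrt(2)*y/3)


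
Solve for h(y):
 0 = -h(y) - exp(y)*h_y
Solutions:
 h(y) = C1*exp(exp(-y))


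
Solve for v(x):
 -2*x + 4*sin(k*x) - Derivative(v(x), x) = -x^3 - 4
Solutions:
 v(x) = C1 + x^4/4 - x^2 + 4*x - 4*cos(k*x)/k


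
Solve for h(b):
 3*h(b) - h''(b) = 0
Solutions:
 h(b) = C1*exp(-sqrt(3)*b) + C2*exp(sqrt(3)*b)


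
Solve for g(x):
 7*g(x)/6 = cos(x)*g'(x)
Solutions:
 g(x) = C1*(sin(x) + 1)^(7/12)/(sin(x) - 1)^(7/12)


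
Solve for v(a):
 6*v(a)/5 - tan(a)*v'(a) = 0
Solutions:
 v(a) = C1*sin(a)^(6/5)


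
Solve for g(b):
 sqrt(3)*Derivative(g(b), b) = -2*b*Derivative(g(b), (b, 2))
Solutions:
 g(b) = C1 + C2*b^(1 - sqrt(3)/2)


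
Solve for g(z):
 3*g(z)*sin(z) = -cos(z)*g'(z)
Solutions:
 g(z) = C1*cos(z)^3


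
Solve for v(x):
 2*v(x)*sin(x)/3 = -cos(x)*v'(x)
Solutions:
 v(x) = C1*cos(x)^(2/3)


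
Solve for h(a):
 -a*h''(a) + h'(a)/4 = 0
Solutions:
 h(a) = C1 + C2*a^(5/4)


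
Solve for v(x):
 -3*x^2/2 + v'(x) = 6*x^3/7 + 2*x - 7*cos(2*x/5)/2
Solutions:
 v(x) = C1 + 3*x^4/14 + x^3/2 + x^2 - 35*sin(2*x/5)/4


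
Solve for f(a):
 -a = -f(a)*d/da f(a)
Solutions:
 f(a) = -sqrt(C1 + a^2)
 f(a) = sqrt(C1 + a^2)


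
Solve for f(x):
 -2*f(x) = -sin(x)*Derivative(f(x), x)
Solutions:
 f(x) = C1*(cos(x) - 1)/(cos(x) + 1)


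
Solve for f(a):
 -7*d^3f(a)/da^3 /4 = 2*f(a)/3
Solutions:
 f(a) = C3*exp(-2*21^(2/3)*a/21) + (C1*sin(3^(1/6)*7^(2/3)*a/7) + C2*cos(3^(1/6)*7^(2/3)*a/7))*exp(21^(2/3)*a/21)


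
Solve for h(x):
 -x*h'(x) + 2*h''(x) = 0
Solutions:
 h(x) = C1 + C2*erfi(x/2)


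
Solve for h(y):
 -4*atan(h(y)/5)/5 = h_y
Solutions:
 Integral(1/atan(_y/5), (_y, h(y))) = C1 - 4*y/5


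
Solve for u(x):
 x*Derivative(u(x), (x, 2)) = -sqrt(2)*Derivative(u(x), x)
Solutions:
 u(x) = C1 + C2*x^(1 - sqrt(2))


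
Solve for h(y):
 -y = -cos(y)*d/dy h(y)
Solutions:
 h(y) = C1 + Integral(y/cos(y), y)


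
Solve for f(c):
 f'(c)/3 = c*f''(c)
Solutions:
 f(c) = C1 + C2*c^(4/3)


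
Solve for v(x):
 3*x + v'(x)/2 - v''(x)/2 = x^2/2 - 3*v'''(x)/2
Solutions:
 v(x) = C1 + x^3/3 - 2*x^2 - 10*x + (C2*sin(sqrt(11)*x/6) + C3*cos(sqrt(11)*x/6))*exp(x/6)


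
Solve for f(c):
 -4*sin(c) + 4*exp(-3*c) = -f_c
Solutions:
 f(c) = C1 - 4*cos(c) + 4*exp(-3*c)/3


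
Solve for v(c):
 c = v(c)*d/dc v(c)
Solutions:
 v(c) = -sqrt(C1 + c^2)
 v(c) = sqrt(C1 + c^2)


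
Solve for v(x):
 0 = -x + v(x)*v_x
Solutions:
 v(x) = -sqrt(C1 + x^2)
 v(x) = sqrt(C1 + x^2)


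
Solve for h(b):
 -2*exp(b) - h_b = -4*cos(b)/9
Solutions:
 h(b) = C1 - 2*exp(b) + 4*sin(b)/9


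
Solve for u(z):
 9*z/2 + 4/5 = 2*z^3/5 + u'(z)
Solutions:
 u(z) = C1 - z^4/10 + 9*z^2/4 + 4*z/5


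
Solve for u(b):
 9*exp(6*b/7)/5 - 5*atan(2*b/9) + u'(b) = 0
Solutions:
 u(b) = C1 + 5*b*atan(2*b/9) - 21*exp(6*b/7)/10 - 45*log(4*b^2 + 81)/4


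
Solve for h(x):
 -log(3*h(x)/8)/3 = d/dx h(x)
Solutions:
 -3*Integral(1/(-log(_y) - log(3) + 3*log(2)), (_y, h(x))) = C1 - x


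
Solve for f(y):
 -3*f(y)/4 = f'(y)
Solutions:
 f(y) = C1*exp(-3*y/4)


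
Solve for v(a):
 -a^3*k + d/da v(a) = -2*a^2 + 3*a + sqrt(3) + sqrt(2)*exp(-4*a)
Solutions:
 v(a) = C1 + a^4*k/4 - 2*a^3/3 + 3*a^2/2 + sqrt(3)*a - sqrt(2)*exp(-4*a)/4


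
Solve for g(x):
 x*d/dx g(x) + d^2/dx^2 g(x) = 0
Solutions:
 g(x) = C1 + C2*erf(sqrt(2)*x/2)


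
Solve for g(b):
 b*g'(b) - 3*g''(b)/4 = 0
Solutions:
 g(b) = C1 + C2*erfi(sqrt(6)*b/3)


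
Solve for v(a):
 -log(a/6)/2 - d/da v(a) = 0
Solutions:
 v(a) = C1 - a*log(a)/2 + a/2 + a*log(6)/2


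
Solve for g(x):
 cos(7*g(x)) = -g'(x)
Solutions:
 g(x) = -asin((C1 + exp(14*x))/(C1 - exp(14*x)))/7 + pi/7
 g(x) = asin((C1 + exp(14*x))/(C1 - exp(14*x)))/7


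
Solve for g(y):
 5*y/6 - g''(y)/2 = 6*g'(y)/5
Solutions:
 g(y) = C1 + C2*exp(-12*y/5) + 25*y^2/72 - 125*y/432


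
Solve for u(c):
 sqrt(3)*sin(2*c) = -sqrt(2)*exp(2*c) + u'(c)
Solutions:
 u(c) = C1 + sqrt(2)*exp(2*c)/2 - sqrt(3)*cos(2*c)/2


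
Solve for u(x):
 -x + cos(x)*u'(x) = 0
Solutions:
 u(x) = C1 + Integral(x/cos(x), x)


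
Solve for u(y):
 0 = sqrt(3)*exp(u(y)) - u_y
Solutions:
 u(y) = log(-1/(C1 + sqrt(3)*y))


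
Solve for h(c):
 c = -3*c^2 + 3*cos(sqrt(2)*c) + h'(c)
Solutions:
 h(c) = C1 + c^3 + c^2/2 - 3*sqrt(2)*sin(sqrt(2)*c)/2


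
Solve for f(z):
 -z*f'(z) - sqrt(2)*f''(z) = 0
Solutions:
 f(z) = C1 + C2*erf(2^(1/4)*z/2)


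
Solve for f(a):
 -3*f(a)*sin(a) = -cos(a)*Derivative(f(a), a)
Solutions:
 f(a) = C1/cos(a)^3


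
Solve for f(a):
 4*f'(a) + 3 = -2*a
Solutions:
 f(a) = C1 - a^2/4 - 3*a/4


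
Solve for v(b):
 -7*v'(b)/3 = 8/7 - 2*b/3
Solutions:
 v(b) = C1 + b^2/7 - 24*b/49


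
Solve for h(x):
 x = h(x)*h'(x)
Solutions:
 h(x) = -sqrt(C1 + x^2)
 h(x) = sqrt(C1 + x^2)


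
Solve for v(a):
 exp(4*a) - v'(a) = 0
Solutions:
 v(a) = C1 + exp(4*a)/4


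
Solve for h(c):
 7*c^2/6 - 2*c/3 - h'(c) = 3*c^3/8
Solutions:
 h(c) = C1 - 3*c^4/32 + 7*c^3/18 - c^2/3


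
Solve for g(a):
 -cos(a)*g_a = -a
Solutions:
 g(a) = C1 + Integral(a/cos(a), a)


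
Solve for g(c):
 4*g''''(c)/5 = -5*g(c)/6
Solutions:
 g(c) = (C1*sin(sqrt(5)*6^(3/4)*c/12) + C2*cos(sqrt(5)*6^(3/4)*c/12))*exp(-sqrt(5)*6^(3/4)*c/12) + (C3*sin(sqrt(5)*6^(3/4)*c/12) + C4*cos(sqrt(5)*6^(3/4)*c/12))*exp(sqrt(5)*6^(3/4)*c/12)


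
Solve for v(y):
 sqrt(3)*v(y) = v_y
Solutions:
 v(y) = C1*exp(sqrt(3)*y)


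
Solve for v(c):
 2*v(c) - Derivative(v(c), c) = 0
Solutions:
 v(c) = C1*exp(2*c)


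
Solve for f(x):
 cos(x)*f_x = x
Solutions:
 f(x) = C1 + Integral(x/cos(x), x)


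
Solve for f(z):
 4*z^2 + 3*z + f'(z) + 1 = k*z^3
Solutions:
 f(z) = C1 + k*z^4/4 - 4*z^3/3 - 3*z^2/2 - z


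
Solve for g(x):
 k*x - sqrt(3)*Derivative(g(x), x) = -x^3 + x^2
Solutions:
 g(x) = C1 + sqrt(3)*k*x^2/6 + sqrt(3)*x^4/12 - sqrt(3)*x^3/9


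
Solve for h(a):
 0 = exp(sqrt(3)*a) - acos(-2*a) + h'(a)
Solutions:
 h(a) = C1 + a*acos(-2*a) + sqrt(1 - 4*a^2)/2 - sqrt(3)*exp(sqrt(3)*a)/3


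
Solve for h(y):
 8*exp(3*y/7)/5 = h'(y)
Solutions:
 h(y) = C1 + 56*exp(3*y/7)/15


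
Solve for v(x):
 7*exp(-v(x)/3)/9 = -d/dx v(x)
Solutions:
 v(x) = 3*log(C1 - 7*x/27)


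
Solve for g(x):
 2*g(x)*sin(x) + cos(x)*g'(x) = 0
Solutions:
 g(x) = C1*cos(x)^2


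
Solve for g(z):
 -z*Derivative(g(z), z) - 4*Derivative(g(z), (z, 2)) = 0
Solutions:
 g(z) = C1 + C2*erf(sqrt(2)*z/4)


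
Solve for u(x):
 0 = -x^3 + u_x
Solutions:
 u(x) = C1 + x^4/4


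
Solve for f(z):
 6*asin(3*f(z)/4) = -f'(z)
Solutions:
 Integral(1/asin(3*_y/4), (_y, f(z))) = C1 - 6*z


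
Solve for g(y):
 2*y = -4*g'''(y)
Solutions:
 g(y) = C1 + C2*y + C3*y^2 - y^4/48


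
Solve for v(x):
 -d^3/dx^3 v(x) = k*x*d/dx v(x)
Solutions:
 v(x) = C1 + Integral(C2*airyai(x*(-k)^(1/3)) + C3*airybi(x*(-k)^(1/3)), x)


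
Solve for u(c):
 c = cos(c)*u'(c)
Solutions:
 u(c) = C1 + Integral(c/cos(c), c)


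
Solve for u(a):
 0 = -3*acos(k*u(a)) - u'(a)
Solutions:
 Integral(1/acos(_y*k), (_y, u(a))) = C1 - 3*a


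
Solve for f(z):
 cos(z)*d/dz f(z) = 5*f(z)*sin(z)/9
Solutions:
 f(z) = C1/cos(z)^(5/9)


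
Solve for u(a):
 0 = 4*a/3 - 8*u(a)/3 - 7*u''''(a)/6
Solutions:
 u(a) = a/2 + (C1*sin(sqrt(2)*7^(3/4)*a/7) + C2*cos(sqrt(2)*7^(3/4)*a/7))*exp(-sqrt(2)*7^(3/4)*a/7) + (C3*sin(sqrt(2)*7^(3/4)*a/7) + C4*cos(sqrt(2)*7^(3/4)*a/7))*exp(sqrt(2)*7^(3/4)*a/7)


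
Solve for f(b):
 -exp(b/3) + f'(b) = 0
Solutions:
 f(b) = C1 + 3*exp(b/3)


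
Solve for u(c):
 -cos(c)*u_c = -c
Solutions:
 u(c) = C1 + Integral(c/cos(c), c)
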